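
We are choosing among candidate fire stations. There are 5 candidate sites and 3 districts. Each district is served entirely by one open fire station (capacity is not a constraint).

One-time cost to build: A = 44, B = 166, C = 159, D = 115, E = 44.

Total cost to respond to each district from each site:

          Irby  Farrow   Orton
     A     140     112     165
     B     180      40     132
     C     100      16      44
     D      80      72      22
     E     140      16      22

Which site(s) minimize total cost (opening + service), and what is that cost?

Open E only; minimum total cost 222.

For any fixed open set, each district goes to its cheapest open site; total = fixed + service.
{E}: Irby→E 140, Farrow→E 16, Orton→E 22. Service 178; fixed 44; total 222.
{A, E}: service 178 + fixed 88 = 266
{D, E}: Irby→D 80, Farrow→E 16, Orton→D 22. Service 118; fixed 159; total 277.
{A, B, C, D, E}: service 118 + fixed 528 = 646
No other subset beats 222.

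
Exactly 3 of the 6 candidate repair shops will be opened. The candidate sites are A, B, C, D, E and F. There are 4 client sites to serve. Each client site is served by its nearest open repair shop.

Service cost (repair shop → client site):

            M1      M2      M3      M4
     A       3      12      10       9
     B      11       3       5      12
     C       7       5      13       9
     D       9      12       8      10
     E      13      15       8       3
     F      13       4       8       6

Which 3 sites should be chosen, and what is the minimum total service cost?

Choose A, B and E; total service cost 14.

With exactly 3 open, each client site uses its cheapest among the chosen.
{A, B, E}: M1→A 3, M2→B 3, M3→B 5, M4→E 3. Service cost 14.
{A, B, F}: service cost 17
{A, E, F}: service cost 18
Among all 20 size-3 choices, {A, B, E} is lowest.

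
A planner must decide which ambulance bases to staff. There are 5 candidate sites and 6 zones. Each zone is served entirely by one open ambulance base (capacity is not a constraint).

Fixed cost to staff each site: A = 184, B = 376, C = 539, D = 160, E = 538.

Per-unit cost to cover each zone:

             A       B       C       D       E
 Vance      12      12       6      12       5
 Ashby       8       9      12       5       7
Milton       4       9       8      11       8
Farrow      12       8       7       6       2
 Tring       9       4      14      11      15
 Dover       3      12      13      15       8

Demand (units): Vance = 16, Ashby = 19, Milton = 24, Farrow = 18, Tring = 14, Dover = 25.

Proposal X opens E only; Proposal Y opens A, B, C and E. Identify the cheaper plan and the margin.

Proposal X is cheaper by 724.

Proposal X: {E}: Vance→E 5·16=80, Ashby→E 7·19=133, Milton→E 8·24=192, Farrow→E 2·18=36, Tring→E 15·14=210, Dover→E 8·25=200. Service 851; fixed 538; total 1389.
Proposal Y: {A, B, C, E}: Vance→E 5·16=80, Ashby→E 7·19=133, Milton→A 4·24=96, Farrow→E 2·18=36, Tring→B 4·14=56, Dover→A 3·25=75. Service 476; fixed 1637; total 2113.
Difference: |1389 − 2113| = 724.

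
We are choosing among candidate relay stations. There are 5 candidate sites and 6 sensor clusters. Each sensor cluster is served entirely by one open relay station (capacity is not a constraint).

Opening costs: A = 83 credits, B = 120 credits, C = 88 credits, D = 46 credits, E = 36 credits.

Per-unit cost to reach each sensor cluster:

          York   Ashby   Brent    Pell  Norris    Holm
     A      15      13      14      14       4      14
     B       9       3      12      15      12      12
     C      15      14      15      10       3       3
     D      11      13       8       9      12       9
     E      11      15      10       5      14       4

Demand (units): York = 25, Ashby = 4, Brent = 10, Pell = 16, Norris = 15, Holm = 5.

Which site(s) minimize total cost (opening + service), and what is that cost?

For any fixed open set, each sensor cluster goes to its cheapest open site; total = fixed + service.
{C, E}: York→E 11·25=275, Ashby→C 14·4=56, Brent→E 10·10=100, Pell→E 5·16=80, Norris→C 3·15=45, Holm→C 3·5=15. Service 571; fixed 124; total 695.
{A, E}: York→E 11·25=275, Ashby→A 13·4=52, Brent→E 10·10=100, Pell→E 5·16=80, Norris→A 4·15=60, Holm→E 4·5=20. Service 587; fixed 119; total 706.
{C, D, E}: York→D 11·25=275, Ashby→D 13·4=52, Brent→D 8·10=80, Pell→E 5·16=80, Norris→C 3·15=45, Holm→C 3·5=15. Service 547; fixed 170; total 717.
{A, B, C, D, E}: York→B 9·25=225, Ashby→B 3·4=12, Brent→D 8·10=80, Pell→E 5·16=80, Norris→C 3·15=45, Holm→C 3·5=15. Service 457; fixed 373; total 830.
No other subset beats 695.

Open C and E; minimum total cost 695.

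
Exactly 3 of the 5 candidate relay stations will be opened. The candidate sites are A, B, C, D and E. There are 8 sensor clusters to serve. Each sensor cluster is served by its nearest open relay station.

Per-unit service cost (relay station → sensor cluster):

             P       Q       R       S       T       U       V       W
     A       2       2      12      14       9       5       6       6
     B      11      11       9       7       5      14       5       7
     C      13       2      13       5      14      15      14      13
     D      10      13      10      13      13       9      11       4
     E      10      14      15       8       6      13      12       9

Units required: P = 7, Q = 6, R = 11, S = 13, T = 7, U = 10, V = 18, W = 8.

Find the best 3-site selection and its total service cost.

Choose A, B and C; total service cost 413.

With exactly 3 open, each sensor cluster uses its cheapest among the chosen.
{A, B, C}: P→A 2·7=14, Q→A 2·6=12, R→B 9·11=99, S→C 5·13=65, T→B 5·7=35, U→A 5·10=50, V→B 5·18=90, W→A 6·8=48. Service cost 413.
{A, B, D}: service cost 423
{A, B, E}: service cost 439
Among all 10 size-3 choices, {A, B, C} is lowest.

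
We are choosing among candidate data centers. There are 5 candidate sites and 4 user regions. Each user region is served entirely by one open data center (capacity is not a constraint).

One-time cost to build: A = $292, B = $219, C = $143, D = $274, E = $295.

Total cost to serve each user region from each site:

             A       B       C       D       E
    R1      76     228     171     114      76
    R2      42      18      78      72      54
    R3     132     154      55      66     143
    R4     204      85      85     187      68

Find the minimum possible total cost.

For any fixed open set, each user region goes to its cheapest open site; total = fixed + service.
{C}: R1→C 171, R2→C 78, R3→C 55, R4→C 85. Service 389; fixed 143; total 532.
{E}: R1→E 76, R2→E 54, R3→E 143, R4→E 68. Service 341; fixed 295; total 636.
{B, C}: service 329 + fixed 362 = 691
{A, B, C, D, E}: R1→A 76, R2→B 18, R3→C 55, R4→E 68. Service 217; fixed 1223; total 1440.
No other subset beats 532.

Minimum total cost: 532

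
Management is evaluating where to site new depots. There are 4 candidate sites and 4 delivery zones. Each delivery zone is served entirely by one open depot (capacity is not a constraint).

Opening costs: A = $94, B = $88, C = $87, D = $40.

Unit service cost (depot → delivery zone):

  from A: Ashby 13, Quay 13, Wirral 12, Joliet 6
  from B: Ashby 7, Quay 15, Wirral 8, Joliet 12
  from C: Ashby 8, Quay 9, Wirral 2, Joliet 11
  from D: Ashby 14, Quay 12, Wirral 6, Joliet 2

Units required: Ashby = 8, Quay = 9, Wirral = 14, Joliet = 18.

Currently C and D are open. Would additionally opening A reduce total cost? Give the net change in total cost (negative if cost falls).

Current service cost with {C, D}: 209.
Adding A: each delivery zone re-picks its cheapest; new service cost 209, saving 0.
Extra fixed cost: 94. Net change = 94 − 0 = 94.
(Totals: 336 → 430.)

No — net change +94 (cost rises by 94).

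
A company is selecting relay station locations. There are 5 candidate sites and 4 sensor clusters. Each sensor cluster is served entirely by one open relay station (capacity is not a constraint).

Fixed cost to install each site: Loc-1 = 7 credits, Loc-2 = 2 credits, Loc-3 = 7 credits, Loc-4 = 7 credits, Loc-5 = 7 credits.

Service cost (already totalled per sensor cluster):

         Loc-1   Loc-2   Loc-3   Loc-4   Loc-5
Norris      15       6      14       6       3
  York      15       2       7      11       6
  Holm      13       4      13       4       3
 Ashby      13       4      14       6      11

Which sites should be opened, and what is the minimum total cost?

Open Loc-2 only; minimum total cost 18.

For any fixed open set, each sensor cluster goes to its cheapest open site; total = fixed + service.
{Loc-2}: Norris→Loc-2 6, York→Loc-2 2, Holm→Loc-2 4, Ashby→Loc-2 4. Service 16; fixed 2; total 18.
{Loc-2, Loc-5}: service 12 + fixed 9 = 21
{Loc-1, Loc-2}: service 16 + fixed 9 = 25
{Loc-1, Loc-2, Loc-3, Loc-4, Loc-5}: service 12 + fixed 30 = 42
No other subset beats 18.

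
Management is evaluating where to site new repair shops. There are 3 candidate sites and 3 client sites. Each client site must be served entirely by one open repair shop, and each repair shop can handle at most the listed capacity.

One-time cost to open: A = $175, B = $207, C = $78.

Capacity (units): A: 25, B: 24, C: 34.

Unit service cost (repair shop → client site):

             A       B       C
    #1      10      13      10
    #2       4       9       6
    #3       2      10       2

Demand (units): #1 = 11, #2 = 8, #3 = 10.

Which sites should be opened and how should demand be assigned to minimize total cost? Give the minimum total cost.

Minimum total cost: 256

Open {C}: #1→C 10·11=110, #2→C 6·8=48, #3→C 2·10=20.
Loads: C carries 29/34. Service 178; fixed 78; total 256.
Next best feasible plan costs 415.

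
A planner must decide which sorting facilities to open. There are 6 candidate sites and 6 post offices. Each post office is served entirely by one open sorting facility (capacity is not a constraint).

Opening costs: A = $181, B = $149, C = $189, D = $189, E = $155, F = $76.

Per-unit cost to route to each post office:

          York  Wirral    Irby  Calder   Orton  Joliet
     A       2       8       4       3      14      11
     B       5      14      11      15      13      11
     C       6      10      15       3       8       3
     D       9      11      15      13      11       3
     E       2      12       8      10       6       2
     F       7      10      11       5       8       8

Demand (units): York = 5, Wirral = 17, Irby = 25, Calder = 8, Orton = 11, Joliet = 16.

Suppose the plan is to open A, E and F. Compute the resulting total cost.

Total cost: 780

Each post office is assigned to its cheapest site among the open ones.
{A, E, F}: York→A 2·5=10, Wirral→A 8·17=136, Irby→A 4·25=100, Calder→A 3·8=24, Orton→E 6·11=66, Joliet→E 2·16=32. Service 368; fixed 412; total 780.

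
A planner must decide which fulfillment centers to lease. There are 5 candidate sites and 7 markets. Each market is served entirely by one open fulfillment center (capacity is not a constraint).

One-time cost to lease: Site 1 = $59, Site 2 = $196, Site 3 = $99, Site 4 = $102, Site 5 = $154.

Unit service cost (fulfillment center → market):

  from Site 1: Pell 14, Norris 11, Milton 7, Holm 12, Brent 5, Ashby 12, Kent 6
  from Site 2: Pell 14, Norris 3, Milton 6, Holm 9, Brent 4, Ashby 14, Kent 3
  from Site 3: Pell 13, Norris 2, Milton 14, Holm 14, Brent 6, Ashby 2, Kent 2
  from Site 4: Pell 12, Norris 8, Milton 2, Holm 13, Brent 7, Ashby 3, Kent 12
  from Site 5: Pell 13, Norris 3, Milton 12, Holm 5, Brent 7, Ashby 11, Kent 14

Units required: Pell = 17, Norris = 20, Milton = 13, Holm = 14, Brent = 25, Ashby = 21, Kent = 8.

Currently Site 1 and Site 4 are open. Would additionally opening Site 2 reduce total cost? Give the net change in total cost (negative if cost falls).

No — net change +5 (cost rises by 5).

Current service cost with {Site 1, Site 4}: 794.
Adding Site 2: each market re-picks its cheapest; new service cost 603, saving 191.
Extra fixed cost: 196. Net change = 196 − 191 = 5.
(Totals: 955 → 960.)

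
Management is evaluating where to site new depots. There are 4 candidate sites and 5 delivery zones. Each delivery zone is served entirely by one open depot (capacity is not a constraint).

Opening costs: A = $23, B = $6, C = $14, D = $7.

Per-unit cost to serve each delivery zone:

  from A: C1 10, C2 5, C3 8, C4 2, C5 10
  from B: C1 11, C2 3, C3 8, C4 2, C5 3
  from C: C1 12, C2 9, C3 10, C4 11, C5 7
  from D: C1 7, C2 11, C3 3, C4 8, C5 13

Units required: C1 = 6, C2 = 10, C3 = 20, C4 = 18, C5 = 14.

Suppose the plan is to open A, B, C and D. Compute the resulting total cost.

Each delivery zone is assigned to its cheapest site among the open ones.
{A, B, C, D}: C1→D 7·6=42, C2→B 3·10=30, C3→D 3·20=60, C4→A 2·18=36, C5→B 3·14=42. Service 210; fixed 50; total 260.

Total cost: 260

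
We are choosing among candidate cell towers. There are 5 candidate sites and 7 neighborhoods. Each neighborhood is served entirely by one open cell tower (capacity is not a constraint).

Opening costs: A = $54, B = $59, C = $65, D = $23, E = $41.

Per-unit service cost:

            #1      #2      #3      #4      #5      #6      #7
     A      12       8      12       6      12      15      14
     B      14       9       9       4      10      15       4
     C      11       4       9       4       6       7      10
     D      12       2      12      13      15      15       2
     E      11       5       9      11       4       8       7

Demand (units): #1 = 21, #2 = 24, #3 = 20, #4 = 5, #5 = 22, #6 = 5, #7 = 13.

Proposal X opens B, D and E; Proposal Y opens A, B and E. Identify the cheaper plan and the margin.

Proposal X is cheaper by 129.

Proposal X: {B, D, E}: #1→E 11·21=231, #2→D 2·24=48, #3→B 9·20=180, #4→B 4·5=20, #5→E 4·22=88, #6→E 8·5=40, #7→D 2·13=26. Service 633; fixed 123; total 756.
Proposal Y: {A, B, E}: #1→E 11·21=231, #2→E 5·24=120, #3→B 9·20=180, #4→B 4·5=20, #5→E 4·22=88, #6→E 8·5=40, #7→B 4·13=52. Service 731; fixed 154; total 885.
Difference: |756 − 885| = 129.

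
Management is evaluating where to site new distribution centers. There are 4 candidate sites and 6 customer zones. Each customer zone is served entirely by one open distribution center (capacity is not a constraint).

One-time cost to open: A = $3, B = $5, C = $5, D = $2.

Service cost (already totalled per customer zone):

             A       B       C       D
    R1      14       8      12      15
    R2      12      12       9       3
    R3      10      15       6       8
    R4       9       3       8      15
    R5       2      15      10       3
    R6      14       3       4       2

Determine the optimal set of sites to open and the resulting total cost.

For any fixed open set, each customer zone goes to its cheapest open site; total = fixed + service.
{B, D}: R1→B 8, R2→D 3, R3→D 8, R4→B 3, R5→D 3, R6→D 2. Service 27; fixed 7; total 34.
{A, B, D}: service 26 + fixed 10 = 36
{B, C, D}: R1→B 8, R2→D 3, R3→C 6, R4→B 3, R5→D 3, R6→D 2. Service 25; fixed 12; total 37.
{A, B, C, D}: R1→B 8, R2→D 3, R3→C 6, R4→B 3, R5→A 2, R6→D 2. Service 24; fixed 15; total 39.
No other subset beats 34.

Open B and D; minimum total cost 34.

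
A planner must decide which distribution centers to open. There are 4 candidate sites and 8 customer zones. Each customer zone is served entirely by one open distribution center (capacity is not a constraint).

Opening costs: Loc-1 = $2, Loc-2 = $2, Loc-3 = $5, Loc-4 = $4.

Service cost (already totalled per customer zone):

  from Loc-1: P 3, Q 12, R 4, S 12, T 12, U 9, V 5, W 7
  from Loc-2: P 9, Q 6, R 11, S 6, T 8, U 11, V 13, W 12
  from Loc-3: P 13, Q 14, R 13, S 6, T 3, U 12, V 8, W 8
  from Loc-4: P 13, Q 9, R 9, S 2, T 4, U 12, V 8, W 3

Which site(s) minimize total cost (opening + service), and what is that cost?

For any fixed open set, each customer zone goes to its cheapest open site; total = fixed + service.
{Loc-1, Loc-2, Loc-4}: P→Loc-1 3, Q→Loc-2 6, R→Loc-1 4, S→Loc-4 2, T→Loc-4 4, U→Loc-1 9, V→Loc-1 5, W→Loc-4 3. Service 36; fixed 8; total 44.
{Loc-1, Loc-4}: P→Loc-1 3, Q→Loc-4 9, R→Loc-1 4, S→Loc-4 2, T→Loc-4 4, U→Loc-1 9, V→Loc-1 5, W→Loc-4 3. Service 39; fixed 6; total 45.
{Loc-1, Loc-2, Loc-3, Loc-4}: service 35 + fixed 13 = 48
{Loc-1}: P→Loc-1 3, Q→Loc-1 12, R→Loc-1 4, S→Loc-1 12, T→Loc-1 12, U→Loc-1 9, V→Loc-1 5, W→Loc-1 7. Service 64; fixed 2; total 66.
(All 15 nonempty subsets were checked; Loc-1, Loc-2 and Loc-4 is lowest.)

Open Loc-1, Loc-2 and Loc-4; minimum total cost 44.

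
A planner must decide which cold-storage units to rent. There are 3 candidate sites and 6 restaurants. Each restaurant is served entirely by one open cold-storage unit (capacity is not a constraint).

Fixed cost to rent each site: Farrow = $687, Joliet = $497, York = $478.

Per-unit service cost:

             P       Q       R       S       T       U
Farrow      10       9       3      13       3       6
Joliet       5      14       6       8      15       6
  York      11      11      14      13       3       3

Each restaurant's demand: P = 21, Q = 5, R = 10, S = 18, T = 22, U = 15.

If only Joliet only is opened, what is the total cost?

Each restaurant is assigned to its cheapest site among the open ones.
{Joliet}: P→Joliet 5·21=105, Q→Joliet 14·5=70, R→Joliet 6·10=60, S→Joliet 8·18=144, T→Joliet 15·22=330, U→Joliet 6·15=90. Service 799; fixed 497; total 1296.

Total cost: 1296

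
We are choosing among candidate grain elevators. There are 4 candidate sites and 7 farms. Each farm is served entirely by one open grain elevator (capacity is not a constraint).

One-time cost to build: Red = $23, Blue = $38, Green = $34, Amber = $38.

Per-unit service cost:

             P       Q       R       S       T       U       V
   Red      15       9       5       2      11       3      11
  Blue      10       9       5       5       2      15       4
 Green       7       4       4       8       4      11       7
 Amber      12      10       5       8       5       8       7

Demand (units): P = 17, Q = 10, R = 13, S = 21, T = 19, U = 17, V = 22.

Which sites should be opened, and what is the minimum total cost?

Open Red, Blue and Green; minimum total cost 525.

For any fixed open set, each farm goes to its cheapest open site; total = fixed + service.
{Red, Blue, Green}: P→Green 7·17=119, Q→Green 4·10=40, R→Green 4·13=52, S→Red 2·21=42, T→Blue 2·19=38, U→Red 3·17=51, V→Blue 4·22=88. Service 430; fixed 95; total 525.
{Red, Blue, Green, Amber}: service 430 + fixed 133 = 563
{Red, Green}: service 534 + fixed 57 = 591
{Red}: P→Red 15·17=255, Q→Red 9·10=90, R→Red 5·13=65, S→Red 2·21=42, T→Red 11·19=209, U→Red 3·17=51, V→Red 11·22=242. Service 954; fixed 23; total 977.
No other subset beats 525.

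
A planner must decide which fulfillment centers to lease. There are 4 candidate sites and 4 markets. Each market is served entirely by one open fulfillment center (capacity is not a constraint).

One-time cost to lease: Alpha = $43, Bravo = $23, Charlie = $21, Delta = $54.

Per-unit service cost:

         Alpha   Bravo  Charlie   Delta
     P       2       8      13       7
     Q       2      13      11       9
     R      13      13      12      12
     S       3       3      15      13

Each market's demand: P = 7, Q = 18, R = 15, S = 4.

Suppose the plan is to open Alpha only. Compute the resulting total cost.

Each market is assigned to its cheapest site among the open ones.
{Alpha}: P→Alpha 2·7=14, Q→Alpha 2·18=36, R→Alpha 13·15=195, S→Alpha 3·4=12. Service 257; fixed 43; total 300.

Total cost: 300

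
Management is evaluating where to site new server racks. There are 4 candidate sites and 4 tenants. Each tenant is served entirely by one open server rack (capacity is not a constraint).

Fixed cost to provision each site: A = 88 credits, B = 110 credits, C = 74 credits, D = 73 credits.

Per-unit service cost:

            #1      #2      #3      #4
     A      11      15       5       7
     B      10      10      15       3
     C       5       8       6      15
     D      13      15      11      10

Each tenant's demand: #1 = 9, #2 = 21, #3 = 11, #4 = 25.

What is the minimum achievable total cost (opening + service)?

For any fixed open set, each tenant goes to its cheapest open site; total = fixed + service.
{B, C}: #1→C 5·9=45, #2→C 8·21=168, #3→C 6·11=66, #4→B 3·25=75. Service 354; fixed 184; total 538.
{A, C}: service 443 + fixed 162 = 605
{B, C, D}: service 354 + fixed 257 = 611
{A, B, C, D}: #1→C 5·9=45, #2→C 8·21=168, #3→A 5·11=55, #4→B 3·25=75. Service 343; fixed 345; total 688.
(All 15 nonempty subsets were checked; B and C is lowest.)

Minimum total cost: 538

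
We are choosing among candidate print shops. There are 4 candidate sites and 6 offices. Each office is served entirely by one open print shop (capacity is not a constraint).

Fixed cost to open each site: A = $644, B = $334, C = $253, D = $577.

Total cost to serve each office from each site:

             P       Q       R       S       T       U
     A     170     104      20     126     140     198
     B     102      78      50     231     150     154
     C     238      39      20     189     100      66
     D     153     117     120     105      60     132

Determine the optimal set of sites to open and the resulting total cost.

For any fixed open set, each office goes to its cheapest open site; total = fixed + service.
{C}: P→C 238, Q→C 39, R→C 20, S→C 189, T→C 100, U→C 66. Service 652; fixed 253; total 905.
{B}: P→B 102, Q→B 78, R→B 50, S→B 231, T→B 150, U→B 154. Service 765; fixed 334; total 1099.
{B, C}: service 516 + fixed 587 = 1103
{A, B, C, D}: P→B 102, Q→C 39, R→A 20, S→D 105, T→D 60, U→C 66. Service 392; fixed 1808; total 2200.
No other subset beats 905.

Open C only; minimum total cost 905.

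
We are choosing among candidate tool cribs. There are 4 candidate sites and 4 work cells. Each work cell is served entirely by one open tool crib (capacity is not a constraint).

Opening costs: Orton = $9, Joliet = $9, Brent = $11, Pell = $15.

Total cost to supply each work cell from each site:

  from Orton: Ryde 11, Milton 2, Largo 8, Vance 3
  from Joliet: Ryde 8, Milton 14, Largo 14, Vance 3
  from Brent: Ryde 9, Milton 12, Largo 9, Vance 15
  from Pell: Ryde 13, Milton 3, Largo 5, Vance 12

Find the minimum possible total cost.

Minimum total cost: 33

For any fixed open set, each work cell goes to its cheapest open site; total = fixed + service.
{Orton}: Ryde→Orton 11, Milton→Orton 2, Largo→Orton 8, Vance→Orton 3. Service 24; fixed 9; total 33.
{Orton, Joliet}: service 21 + fixed 18 = 39
{Orton, Brent}: service 22 + fixed 20 = 42
{Orton, Joliet, Brent, Pell}: service 18 + fixed 44 = 62
No other subset beats 33.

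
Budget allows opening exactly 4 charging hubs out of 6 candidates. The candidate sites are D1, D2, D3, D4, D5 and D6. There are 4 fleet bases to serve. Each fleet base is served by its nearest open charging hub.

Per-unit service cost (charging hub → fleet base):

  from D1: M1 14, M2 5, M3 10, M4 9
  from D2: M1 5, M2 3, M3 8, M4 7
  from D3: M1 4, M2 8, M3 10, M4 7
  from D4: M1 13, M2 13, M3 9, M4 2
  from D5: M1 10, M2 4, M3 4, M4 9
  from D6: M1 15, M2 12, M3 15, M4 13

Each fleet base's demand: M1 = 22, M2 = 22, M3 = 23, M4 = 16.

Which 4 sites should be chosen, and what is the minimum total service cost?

Choose D2, D3, D4 and D5; total service cost 278.

With exactly 4 open, each fleet base uses its cheapest among the chosen.
{D2, D3, D4, D5}: M1→D3 4·22=88, M2→D2 3·22=66, M3→D5 4·23=92, M4→D4 2·16=32. Service cost 278.
{D1, D2, D4, D5}: service cost 300
{D1, D3, D4, D5}: service cost 300
Among all 15 size-4 choices, {D2, D3, D4, D5} is lowest.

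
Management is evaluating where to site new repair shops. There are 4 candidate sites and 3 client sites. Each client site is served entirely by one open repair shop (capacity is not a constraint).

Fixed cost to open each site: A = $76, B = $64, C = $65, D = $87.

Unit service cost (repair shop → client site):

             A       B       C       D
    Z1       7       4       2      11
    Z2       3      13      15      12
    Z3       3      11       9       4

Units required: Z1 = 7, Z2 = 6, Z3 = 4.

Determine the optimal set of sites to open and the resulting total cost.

Open A only; minimum total cost 155.

For any fixed open set, each client site goes to its cheapest open site; total = fixed + service.
{A}: Z1→A 7·7=49, Z2→A 3·6=18, Z3→A 3·4=12. Service 79; fixed 76; total 155.
{A, C}: service 44 + fixed 141 = 185
{A, B}: service 58 + fixed 140 = 198
{A, B, C, D}: service 44 + fixed 292 = 336
No other subset beats 155.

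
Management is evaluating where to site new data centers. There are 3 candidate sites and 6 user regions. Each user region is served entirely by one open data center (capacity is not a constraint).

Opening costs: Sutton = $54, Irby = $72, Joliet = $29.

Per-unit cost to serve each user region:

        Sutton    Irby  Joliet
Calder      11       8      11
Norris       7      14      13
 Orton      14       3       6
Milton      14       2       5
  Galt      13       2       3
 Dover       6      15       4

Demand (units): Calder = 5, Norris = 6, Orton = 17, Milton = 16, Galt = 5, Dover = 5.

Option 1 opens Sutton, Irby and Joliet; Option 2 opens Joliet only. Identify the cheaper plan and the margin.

Option 1 is cheaper by 29.

Option 1: {Sutton, Irby, Joliet}: Calder→Irby 8·5=40, Norris→Sutton 7·6=42, Orton→Irby 3·17=51, Milton→Irby 2·16=32, Galt→Irby 2·5=10, Dover→Joliet 4·5=20. Service 195; fixed 155; total 350.
Option 2: {Joliet}: Calder→Joliet 11·5=55, Norris→Joliet 13·6=78, Orton→Joliet 6·17=102, Milton→Joliet 5·16=80, Galt→Joliet 3·5=15, Dover→Joliet 4·5=20. Service 350; fixed 29; total 379.
Difference: |350 − 379| = 29.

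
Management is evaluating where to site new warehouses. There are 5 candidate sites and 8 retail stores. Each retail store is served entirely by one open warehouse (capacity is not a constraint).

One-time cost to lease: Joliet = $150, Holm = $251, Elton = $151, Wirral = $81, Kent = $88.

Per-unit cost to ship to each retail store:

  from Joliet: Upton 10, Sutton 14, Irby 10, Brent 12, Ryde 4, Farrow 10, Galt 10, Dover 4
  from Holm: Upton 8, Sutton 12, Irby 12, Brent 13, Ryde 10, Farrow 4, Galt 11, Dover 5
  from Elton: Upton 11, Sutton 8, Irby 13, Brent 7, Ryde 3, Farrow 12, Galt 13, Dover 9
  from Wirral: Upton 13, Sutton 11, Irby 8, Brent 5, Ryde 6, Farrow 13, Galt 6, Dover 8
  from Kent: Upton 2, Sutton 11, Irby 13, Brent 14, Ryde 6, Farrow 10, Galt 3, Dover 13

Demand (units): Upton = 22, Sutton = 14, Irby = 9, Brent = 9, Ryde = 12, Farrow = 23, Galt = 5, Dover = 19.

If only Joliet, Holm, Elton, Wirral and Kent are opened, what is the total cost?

Total cost: 1213

Each retail store is assigned to its cheapest site among the open ones.
{Joliet, Holm, Elton, Wirral, Kent}: Upton→Kent 2·22=44, Sutton→Elton 8·14=112, Irby→Wirral 8·9=72, Brent→Wirral 5·9=45, Ryde→Elton 3·12=36, Farrow→Holm 4·23=92, Galt→Kent 3·5=15, Dover→Joliet 4·19=76. Service 492; fixed 721; total 1213.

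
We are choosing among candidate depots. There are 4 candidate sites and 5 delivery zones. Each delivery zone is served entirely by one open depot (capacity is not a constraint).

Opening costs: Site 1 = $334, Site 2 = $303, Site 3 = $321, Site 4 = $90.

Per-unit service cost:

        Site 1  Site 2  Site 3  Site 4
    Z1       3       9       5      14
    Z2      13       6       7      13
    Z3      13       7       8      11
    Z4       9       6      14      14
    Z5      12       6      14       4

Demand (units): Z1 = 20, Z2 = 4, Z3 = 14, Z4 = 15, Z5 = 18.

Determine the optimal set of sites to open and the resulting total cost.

For any fixed open set, each delivery zone goes to its cheapest open site; total = fixed + service.
{Site 2}: Z1→Site 2 9·20=180, Z2→Site 2 6·4=24, Z3→Site 2 7·14=98, Z4→Site 2 6·15=90, Z5→Site 2 6·18=108. Service 500; fixed 303; total 803.
{Site 2, Site 4}: Z1→Site 2 9·20=180, Z2→Site 2 6·4=24, Z3→Site 2 7·14=98, Z4→Site 2 6·15=90, Z5→Site 4 4·18=72. Service 464; fixed 393; total 857.
{Site 4}: Z1→Site 4 14·20=280, Z2→Site 4 13·4=52, Z3→Site 4 11·14=154, Z4→Site 4 14·15=210, Z5→Site 4 4·18=72. Service 768; fixed 90; total 858.
{Site 1, Site 2, Site 3, Site 4}: Z1→Site 1 3·20=60, Z2→Site 2 6·4=24, Z3→Site 2 7·14=98, Z4→Site 2 6·15=90, Z5→Site 4 4·18=72. Service 344; fixed 1048; total 1392.
(All 15 nonempty subsets were checked; Site 2 only is lowest.)

Open Site 2 only; minimum total cost 803.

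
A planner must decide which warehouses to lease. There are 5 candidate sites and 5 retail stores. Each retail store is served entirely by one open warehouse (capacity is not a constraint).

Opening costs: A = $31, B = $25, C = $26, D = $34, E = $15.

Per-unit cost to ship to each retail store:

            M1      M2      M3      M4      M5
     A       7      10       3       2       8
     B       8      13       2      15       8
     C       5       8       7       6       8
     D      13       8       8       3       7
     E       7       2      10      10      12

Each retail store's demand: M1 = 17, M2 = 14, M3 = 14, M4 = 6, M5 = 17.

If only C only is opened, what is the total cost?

Each retail store is assigned to its cheapest site among the open ones.
{C}: M1→C 5·17=85, M2→C 8·14=112, M3→C 7·14=98, M4→C 6·6=36, M5→C 8·17=136. Service 467; fixed 26; total 493.

Total cost: 493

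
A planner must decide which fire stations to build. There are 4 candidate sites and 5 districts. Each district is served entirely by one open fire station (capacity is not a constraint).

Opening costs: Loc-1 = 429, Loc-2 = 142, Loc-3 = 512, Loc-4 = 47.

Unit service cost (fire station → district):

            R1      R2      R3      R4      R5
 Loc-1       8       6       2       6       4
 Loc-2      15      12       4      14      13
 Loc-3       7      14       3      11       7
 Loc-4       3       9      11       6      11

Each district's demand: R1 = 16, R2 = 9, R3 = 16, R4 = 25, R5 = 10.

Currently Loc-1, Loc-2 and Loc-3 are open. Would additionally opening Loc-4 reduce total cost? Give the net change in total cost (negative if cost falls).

Current service cost with {Loc-1, Loc-2, Loc-3}: 388.
Adding Loc-4: each district re-picks its cheapest; new service cost 324, saving 64.
Extra fixed cost: 47. Net change = 47 − 64 = -17.
(Totals: 1471 → 1454.)

Yes — net change −17 (cost falls by 17).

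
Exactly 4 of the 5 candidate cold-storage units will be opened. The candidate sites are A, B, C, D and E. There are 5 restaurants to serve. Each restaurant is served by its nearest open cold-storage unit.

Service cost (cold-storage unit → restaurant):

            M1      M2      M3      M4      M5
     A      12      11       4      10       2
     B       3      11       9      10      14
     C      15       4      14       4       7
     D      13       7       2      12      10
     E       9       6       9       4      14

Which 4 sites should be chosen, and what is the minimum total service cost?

Choose A, B, C and D; total service cost 15.

With exactly 4 open, each restaurant uses its cheapest among the chosen.
{A, B, C, D}: M1→B 3, M2→C 4, M3→D 2, M4→C 4, M5→A 2. Service cost 15.
{A, B, C, E}: service cost 17
{A, B, D, E}: service cost 17
Among all 5 size-4 choices, {A, B, C, D} is lowest.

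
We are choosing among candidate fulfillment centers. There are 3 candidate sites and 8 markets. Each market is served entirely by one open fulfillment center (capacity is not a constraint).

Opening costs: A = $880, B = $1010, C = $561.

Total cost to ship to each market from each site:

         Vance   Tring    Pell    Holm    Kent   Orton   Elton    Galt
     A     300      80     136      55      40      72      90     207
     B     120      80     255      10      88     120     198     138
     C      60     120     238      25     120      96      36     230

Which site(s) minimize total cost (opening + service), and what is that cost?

Open C only; minimum total cost 1486.

For any fixed open set, each market goes to its cheapest open site; total = fixed + service.
{C}: Vance→C 60, Tring→C 120, Pell→C 238, Holm→C 25, Kent→C 120, Orton→C 96, Elton→C 36, Galt→C 230. Service 925; fixed 561; total 1486.
{A}: service 980 + fixed 880 = 1860
{B}: service 1009 + fixed 1010 = 2019
{A, B, C}: Vance→C 60, Tring→A 80, Pell→A 136, Holm→B 10, Kent→A 40, Orton→A 72, Elton→C 36, Galt→B 138. Service 572; fixed 2451; total 3023.
(All 7 nonempty subsets were checked; C only is lowest.)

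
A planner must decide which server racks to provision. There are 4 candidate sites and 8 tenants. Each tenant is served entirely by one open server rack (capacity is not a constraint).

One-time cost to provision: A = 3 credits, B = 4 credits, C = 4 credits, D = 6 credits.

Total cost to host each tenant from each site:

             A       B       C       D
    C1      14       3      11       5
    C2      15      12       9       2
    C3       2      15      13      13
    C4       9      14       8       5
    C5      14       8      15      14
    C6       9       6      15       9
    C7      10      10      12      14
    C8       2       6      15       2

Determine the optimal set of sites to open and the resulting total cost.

Open A, B and D; minimum total cost 51.

For any fixed open set, each tenant goes to its cheapest open site; total = fixed + service.
{A, B, D}: C1→B 3, C2→D 2, C3→A 2, C4→D 5, C5→B 8, C6→B 6, C7→A 10, C8→A 2. Service 38; fixed 13; total 51.
{A, B, C, D}: service 38 + fixed 17 = 55
{A, D}: service 49 + fixed 9 = 58
{A}: C1→A 14, C2→A 15, C3→A 2, C4→A 9, C5→A 14, C6→A 9, C7→A 10, C8→A 2. Service 75; fixed 3; total 78.
No other subset beats 51.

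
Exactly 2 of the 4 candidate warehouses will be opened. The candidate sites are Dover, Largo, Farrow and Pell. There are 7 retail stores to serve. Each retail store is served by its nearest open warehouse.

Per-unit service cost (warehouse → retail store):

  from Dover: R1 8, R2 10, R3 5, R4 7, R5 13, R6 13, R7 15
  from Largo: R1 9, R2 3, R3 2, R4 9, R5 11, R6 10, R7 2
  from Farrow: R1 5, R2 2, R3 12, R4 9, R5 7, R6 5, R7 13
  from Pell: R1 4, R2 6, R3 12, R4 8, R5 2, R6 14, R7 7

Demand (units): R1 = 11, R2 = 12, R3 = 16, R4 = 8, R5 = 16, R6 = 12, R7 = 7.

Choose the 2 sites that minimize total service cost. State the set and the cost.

Choose Largo and Pell; total service cost 342.

With exactly 2 open, each retail store uses its cheapest among the chosen.
{Largo, Pell}: R1→Pell 4·11=44, R2→Largo 3·12=36, R3→Largo 2·16=32, R4→Pell 8·8=64, R5→Pell 2·16=32, R6→Largo 10·12=120, R7→Largo 2·7=14. Service cost 342.
{Largo, Farrow}: service cost 369
{Farrow, Pell}: service cost 465
Among all 6 size-2 choices, {Largo, Pell} is lowest.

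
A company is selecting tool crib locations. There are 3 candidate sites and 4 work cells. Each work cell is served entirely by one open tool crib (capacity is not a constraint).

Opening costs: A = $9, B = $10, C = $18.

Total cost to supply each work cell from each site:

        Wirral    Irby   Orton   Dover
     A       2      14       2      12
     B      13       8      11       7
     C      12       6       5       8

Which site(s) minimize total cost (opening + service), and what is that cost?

For any fixed open set, each work cell goes to its cheapest open site; total = fixed + service.
{A, B}: Wirral→A 2, Irby→B 8, Orton→A 2, Dover→B 7. Service 19; fixed 19; total 38.
{A}: service 30 + fixed 9 = 39
{A, C}: service 18 + fixed 27 = 45
{A, B, C}: service 17 + fixed 37 = 54
No other subset beats 38.

Open A and B; minimum total cost 38.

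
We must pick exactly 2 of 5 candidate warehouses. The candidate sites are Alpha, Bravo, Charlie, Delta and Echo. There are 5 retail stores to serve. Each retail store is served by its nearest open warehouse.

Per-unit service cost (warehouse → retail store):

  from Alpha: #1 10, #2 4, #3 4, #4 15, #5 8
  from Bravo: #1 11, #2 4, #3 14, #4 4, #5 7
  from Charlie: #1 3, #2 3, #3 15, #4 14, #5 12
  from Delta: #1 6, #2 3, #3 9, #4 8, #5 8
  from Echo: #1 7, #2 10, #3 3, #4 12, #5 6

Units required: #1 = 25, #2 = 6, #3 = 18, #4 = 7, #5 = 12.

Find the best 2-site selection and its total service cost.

With exactly 2 open, each retail store uses its cheapest among the chosen.
{Charlie, Echo}: #1→Charlie 3·25=75, #2→Charlie 3·6=18, #3→Echo 3·18=54, #4→Echo 12·7=84, #5→Echo 6·12=72. Service cost 303.
{Delta, Echo}: service cost 350
{Bravo, Echo}: service cost 353
Among all 10 size-2 choices, {Charlie, Echo} is lowest.

Choose Charlie and Echo; total service cost 303.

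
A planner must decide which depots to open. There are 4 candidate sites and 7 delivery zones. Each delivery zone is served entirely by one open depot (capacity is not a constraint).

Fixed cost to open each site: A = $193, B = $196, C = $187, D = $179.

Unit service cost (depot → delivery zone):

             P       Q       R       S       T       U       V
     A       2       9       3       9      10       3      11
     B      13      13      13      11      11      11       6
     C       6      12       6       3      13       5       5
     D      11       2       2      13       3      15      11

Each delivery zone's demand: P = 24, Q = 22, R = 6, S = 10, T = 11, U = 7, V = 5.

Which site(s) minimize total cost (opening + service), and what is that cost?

Open A and D; minimum total cost 675.

For any fixed open set, each delivery zone goes to its cheapest open site; total = fixed + service.
{A, D}: P→A 2·24=48, Q→D 2·22=44, R→D 2·6=12, S→A 9·10=90, T→D 3·11=33, U→A 3·7=21, V→A 11·5=55. Service 303; fixed 372; total 675.
{C, D}: service 323 + fixed 366 = 689
{A}: P→A 2·24=48, Q→A 9·22=198, R→A 3·6=18, S→A 9·10=90, T→A 10·11=110, U→A 3·7=21, V→A 11·5=55. Service 540; fixed 193; total 733.
{A, B, C, D}: P→A 2·24=48, Q→D 2·22=44, R→D 2·6=12, S→C 3·10=30, T→D 3·11=33, U→A 3·7=21, V→C 5·5=25. Service 213; fixed 755; total 968.
No other subset beats 675.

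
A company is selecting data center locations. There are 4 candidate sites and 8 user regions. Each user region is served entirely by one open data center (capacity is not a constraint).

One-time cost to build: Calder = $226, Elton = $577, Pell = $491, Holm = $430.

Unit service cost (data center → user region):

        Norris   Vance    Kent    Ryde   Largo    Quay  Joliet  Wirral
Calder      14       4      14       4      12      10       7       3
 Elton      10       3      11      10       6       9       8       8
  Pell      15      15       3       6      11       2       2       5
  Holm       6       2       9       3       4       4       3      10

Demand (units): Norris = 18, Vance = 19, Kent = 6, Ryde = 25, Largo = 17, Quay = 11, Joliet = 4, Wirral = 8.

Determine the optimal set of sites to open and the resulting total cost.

For any fixed open set, each user region goes to its cheapest open site; total = fixed + service.
{Holm}: Norris→Holm 6·18=108, Vance→Holm 2·19=38, Kent→Holm 9·6=54, Ryde→Holm 3·25=75, Largo→Holm 4·17=68, Quay→Holm 4·11=44, Joliet→Holm 3·4=12, Wirral→Holm 10·8=80. Service 479; fixed 430; total 909.
{Calder, Holm}: Norris→Holm 6·18=108, Vance→Holm 2·19=38, Kent→Holm 9·6=54, Ryde→Holm 3·25=75, Largo→Holm 4·17=68, Quay→Holm 4·11=44, Joliet→Holm 3·4=12, Wirral→Calder 3·8=24. Service 423; fixed 656; total 1079.
{Calder}: Norris→Calder 14·18=252, Vance→Calder 4·19=76, Kent→Calder 14·6=84, Ryde→Calder 4·25=100, Largo→Calder 12·17=204, Quay→Calder 10·11=110, Joliet→Calder 7·4=28, Wirral→Calder 3·8=24. Service 878; fixed 226; total 1104.
{Calder, Elton, Pell, Holm}: service 361 + fixed 1724 = 2085
No other subset beats 909.

Open Holm only; minimum total cost 909.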